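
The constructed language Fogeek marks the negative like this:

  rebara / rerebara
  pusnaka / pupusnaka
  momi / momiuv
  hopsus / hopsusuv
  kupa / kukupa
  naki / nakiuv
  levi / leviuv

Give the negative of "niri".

kupa and levi both have 2 vowels yet inflect differently (kukupa, leviuv), so the number of vowels is not what conditions the rule; the final letter is.
"niri" ends in -i. The stems ending in -i (levi → leviuv, momi → momiuv, naki → nakiuv) add -uv.
So niri → niriuv.

niriuv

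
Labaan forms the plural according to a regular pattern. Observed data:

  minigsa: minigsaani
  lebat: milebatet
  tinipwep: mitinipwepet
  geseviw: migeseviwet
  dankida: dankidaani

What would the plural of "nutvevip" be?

"nutvevip" ends in a consonant. The stems ending in a consonant (geseviw → migeseviwet, lebat → milebatet, tinipwep → mitinipwepet) add mi- … -et around the stem.
So nutvevip → minutvevipet.

minutvevipet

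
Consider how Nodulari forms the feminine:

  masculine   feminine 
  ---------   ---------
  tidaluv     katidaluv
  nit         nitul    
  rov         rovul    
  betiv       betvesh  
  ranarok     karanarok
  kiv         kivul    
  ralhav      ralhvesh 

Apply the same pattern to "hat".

rov and ralhav both end in -v yet inflect differently (rovul, ralhvesh), so the final letter is not what conditions the rule; the number of vowels is.
"hat" has 1 vowel. The stems with 1 vowel (rov → rovul, nit → nitul, kiv → kivul) add -ul.
So hat → hatul.

hatul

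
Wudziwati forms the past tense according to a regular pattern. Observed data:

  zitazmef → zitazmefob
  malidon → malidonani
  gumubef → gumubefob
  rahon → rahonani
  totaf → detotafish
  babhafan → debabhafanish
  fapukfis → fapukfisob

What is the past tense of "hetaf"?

rahon and babhafan both end in -n yet inflect differently (rahonani, debabhafanish), so the final letter is not what conditions the rule; the last vowel is.
"hetaf" has last vowel 'a'. The stems whose last vowel is 'a' (totaf → detotafish, babhafan → debabhafanish) add de- … -ish around the stem.
So hetaf → dehetafish.

dehetafish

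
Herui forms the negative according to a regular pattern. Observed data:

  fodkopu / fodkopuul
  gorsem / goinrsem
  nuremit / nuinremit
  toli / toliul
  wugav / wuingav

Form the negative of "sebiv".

nuremit and toli both have last vowel 'i' yet inflect differently (nuinremit, toliul), so the last vowel is not what conditions the rule; whether the stem ends in a vowel or a consonant is.
"sebiv" ends in a consonant. The stems ending in a consonant (nuremit → nuinremit, wugav → wuingav, gorsem → goinrsem) insert -in- after the first vowel.
So sebiv → seinbiv.

seinbiv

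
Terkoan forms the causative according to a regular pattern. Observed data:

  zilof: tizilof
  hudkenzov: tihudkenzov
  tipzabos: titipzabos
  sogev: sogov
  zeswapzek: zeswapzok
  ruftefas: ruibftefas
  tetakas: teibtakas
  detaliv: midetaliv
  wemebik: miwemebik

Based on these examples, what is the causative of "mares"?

tetakas and tipzabos both end in -s yet inflect differently (teibtakas, titipzabos), so the final letter is not what conditions the rule; the last vowel is.
"mares" has last vowel 'e'. The stems whose last vowel is 'e' (sogev → sogov, zeswapzek → zeswapzok) change the last vowel to 'o'.
The other patterns: stems whose last vowel is 'a' insert -ib- after the first vowel; stems whose last vowel is 'o' add the prefix ti-; stems whose last vowel is 'i' add the prefix mi-.
So mares → maros.

maros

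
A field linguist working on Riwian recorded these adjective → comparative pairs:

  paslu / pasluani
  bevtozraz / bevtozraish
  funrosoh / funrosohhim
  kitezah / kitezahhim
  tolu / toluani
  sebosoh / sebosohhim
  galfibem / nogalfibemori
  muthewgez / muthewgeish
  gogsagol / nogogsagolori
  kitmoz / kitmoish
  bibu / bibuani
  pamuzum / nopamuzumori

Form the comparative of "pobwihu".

kitezah and bevtozraz both have last vowel 'a' yet inflect differently (kitezahhim, bevtozraish), so the last vowel is not what conditions the rule; the final letter is.
"pobwihu" ends in -u. The stems ending in -u (paslu → pasluani, bibu → bibuani, tolu → toluani) add -ani.
The other patterns: stems ending in -h double the final consonant and add -im; stems ending in -z drop the final letter and add -ish; stems ending in -l or -m add no- … -ori around the stem.
So pobwihu → pobwihuani.

pobwihuani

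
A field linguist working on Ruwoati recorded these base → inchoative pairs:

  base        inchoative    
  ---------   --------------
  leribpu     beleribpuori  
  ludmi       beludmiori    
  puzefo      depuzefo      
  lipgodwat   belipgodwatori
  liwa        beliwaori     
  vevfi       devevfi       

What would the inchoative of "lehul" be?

belehulori

ludmi and vevfi both end in -i yet inflect differently (beludmiori, devevfi), so the final letter is not what conditions the rule; the first letter is.
"lehul" begins with l-. The stems beginning with l- (leribpu → beleribpuori, lipgodwat → belipgodwatori, ludmi → beludmiori) add be- … -ori around the stem.
The other pattern: stems beginning with p- or v- add the prefix de-.
So lehul → belehulori.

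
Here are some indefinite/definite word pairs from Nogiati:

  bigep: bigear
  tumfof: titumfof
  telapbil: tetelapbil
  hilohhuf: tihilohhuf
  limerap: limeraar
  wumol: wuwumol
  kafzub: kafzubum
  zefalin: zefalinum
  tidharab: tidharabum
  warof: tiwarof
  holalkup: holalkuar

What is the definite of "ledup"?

leduar

holalkup and hilohhuf both have last vowel 'u' yet inflect differently (holalkuar, tihilohhuf), so the last vowel is not what conditions the rule; the final letter is.
"ledup" ends in -p. The stems ending in -p (limerap → limeraar, bigep → bigear, holalkup → holalkuar) drop the final letter and add -ar.
The other patterns: stems ending in -f add the prefix ti-; stems ending in -l repeat the first consonant+vowel as a prefix; stems ending in -b or -n add -um.
So ledup → leduar.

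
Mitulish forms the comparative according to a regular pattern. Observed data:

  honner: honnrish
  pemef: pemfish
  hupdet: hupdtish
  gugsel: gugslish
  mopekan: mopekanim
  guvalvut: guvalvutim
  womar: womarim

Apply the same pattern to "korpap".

korpapim

"korpap" has last vowel 'a'. The stems whose last vowel is 'a' (mopekan → mopekanim, womar → womarim) add -im.
So korpap → korpapim.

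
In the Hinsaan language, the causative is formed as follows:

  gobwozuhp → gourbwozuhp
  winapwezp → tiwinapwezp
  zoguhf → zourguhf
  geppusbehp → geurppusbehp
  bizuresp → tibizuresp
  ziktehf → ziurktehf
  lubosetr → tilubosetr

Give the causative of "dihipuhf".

geppusbehp and winapwezp both end in -p yet inflect differently (geurppusbehp, tiwinapwezp), so the final letter is not what conditions the rule; the second-to-last letter is.
"dihipuhf" has second-to-last letter 'h'. The stems whose second-to-last letter is 'h' (geppusbehp → geurppusbehp, zoguhf → zourguhf, gobwozuhp → gourbwozuhp) insert -ur- after the first vowel.
The other pattern: stems whose second-to-last letter is 's', 't' or 'z' add the prefix ti-.
So dihipuhf → diurhipuhf.

diurhipuhf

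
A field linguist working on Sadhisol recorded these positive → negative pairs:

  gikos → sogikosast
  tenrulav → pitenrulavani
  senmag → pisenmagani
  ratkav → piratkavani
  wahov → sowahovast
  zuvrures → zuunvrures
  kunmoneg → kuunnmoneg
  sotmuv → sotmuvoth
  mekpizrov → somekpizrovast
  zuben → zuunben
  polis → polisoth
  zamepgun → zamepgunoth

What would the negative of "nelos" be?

sonelosast

mekpizrov and ratkav both end in -v yet inflect differently (somekpizrovast, piratkavani), so the final letter is not what conditions the rule; the last vowel is.
"nelos" has last vowel 'o'. The stems whose last vowel is 'o' (mekpizrov → somekpizrovast, wahov → sowahovast, gikos → sogikosast) add so- … -ast around the stem.
So nelos → sonelosast.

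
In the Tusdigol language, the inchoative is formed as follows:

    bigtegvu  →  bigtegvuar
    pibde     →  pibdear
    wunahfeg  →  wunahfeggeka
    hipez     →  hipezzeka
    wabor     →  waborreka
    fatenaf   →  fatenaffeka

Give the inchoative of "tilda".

tildaar

pibde and wunahfeg both have last vowel 'e' yet inflect differently (pibdear, wunahfeggeka), so the last vowel is not what conditions the rule; whether the stem ends in a vowel or a consonant is.
"tilda" ends in a vowel. The stems ending in a vowel (bigtegvu → bigtegvuar, pibde → pibdear) add -ar.
So tilda → tildaar.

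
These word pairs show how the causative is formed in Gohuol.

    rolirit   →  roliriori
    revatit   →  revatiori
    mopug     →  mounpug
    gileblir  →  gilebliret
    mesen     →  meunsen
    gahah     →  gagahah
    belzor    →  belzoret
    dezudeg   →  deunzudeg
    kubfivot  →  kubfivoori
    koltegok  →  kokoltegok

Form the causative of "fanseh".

fafanseh

belzor and koltegok both have last vowel 'o' yet inflect differently (belzoret, kokoltegok), so the last vowel is not what conditions the rule; the final letter is.
"fanseh" ends in -h. The one such stem in the data (gahah → gagahah) repeats the first consonant+vowel as a prefix (as does koltegok), so the same rule applies.
So fanseh → fafanseh.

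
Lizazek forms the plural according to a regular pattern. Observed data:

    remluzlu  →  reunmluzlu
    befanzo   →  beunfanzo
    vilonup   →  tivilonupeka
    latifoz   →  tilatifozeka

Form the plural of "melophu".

meunlophu

remluzlu and vilonup both have last vowel 'u' yet inflect differently (reunmluzlu, tivilonupeka), so the last vowel is not what conditions the rule; whether the stem ends in a vowel or a consonant is.
"melophu" ends in a vowel. The stems ending in a vowel (remluzlu → reunmluzlu, befanzo → beunfanzo) insert -un- after the first vowel.
The other pattern: stems ending in a consonant add ti- … -eka around the stem.
So melophu → meunlophu.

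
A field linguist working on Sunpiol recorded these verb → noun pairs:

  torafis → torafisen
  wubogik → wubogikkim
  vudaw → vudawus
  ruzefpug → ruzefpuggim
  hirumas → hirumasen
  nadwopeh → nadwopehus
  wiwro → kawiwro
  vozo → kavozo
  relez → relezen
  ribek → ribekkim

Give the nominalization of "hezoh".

hezohus

torafis and wubogik both have last vowel 'i' yet inflect differently (torafisen, wubogikkim), so the last vowel is not what conditions the rule; the final letter is.
"hezoh" ends in -h. The one such stem in the data (nadwopeh → nadwopehus) adds -us, so the same rule applies.
So hezoh → hezohus.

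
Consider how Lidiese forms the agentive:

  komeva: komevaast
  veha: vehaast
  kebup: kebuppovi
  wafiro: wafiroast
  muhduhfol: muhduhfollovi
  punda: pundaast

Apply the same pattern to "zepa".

"zepa" ends in a vowel. The stems ending in a vowel (komeva → komevaast, wafiro → wafiroast, veha → vehaast) add -ast.
So zepa → zepaast.

zepaast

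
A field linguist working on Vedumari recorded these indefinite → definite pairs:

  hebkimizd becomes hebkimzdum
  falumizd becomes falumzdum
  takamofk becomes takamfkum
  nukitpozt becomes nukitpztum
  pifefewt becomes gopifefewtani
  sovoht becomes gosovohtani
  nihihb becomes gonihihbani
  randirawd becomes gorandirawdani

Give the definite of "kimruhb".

"kimruhb" has second-to-last letter 'h'. The stems whose second-to-last letter is 'h' (sovoht → gosovohtani, nihihb → gonihihbani) add go- … -ani around the stem.
So kimruhb → gokimruhbani.

gokimruhbani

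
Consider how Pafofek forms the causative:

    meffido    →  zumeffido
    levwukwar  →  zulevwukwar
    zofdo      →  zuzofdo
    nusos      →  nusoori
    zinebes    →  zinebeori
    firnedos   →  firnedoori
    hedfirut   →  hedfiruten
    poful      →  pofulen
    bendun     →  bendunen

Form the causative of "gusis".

gusiori

"gusis" ends in -s. The stems ending in -s (nusos → nusoori, zinebes → zinebeori, firnedos → firnedoori) drop the final letter and add -ori.
The other patterns: stems ending in -o or -r add the prefix zu-; stems ending in -l, -n or -t add -en.
So gusis → gusiori.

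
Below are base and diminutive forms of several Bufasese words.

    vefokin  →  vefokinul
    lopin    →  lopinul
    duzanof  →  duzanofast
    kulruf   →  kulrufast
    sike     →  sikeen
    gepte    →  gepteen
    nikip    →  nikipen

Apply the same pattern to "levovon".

vefokin and nikip both have last vowel 'i' yet inflect differently (vefokinul, nikipen), so the last vowel is not what conditions the rule; the final letter is.
"levovon" ends in -n. The stems ending in -n (vefokin → vefokinul, lopin → lopinul) add -ul.
The other patterns: stems ending in -f add -ast; stems ending in -e or -p add -en.
So levovon → levovonul.

levovonul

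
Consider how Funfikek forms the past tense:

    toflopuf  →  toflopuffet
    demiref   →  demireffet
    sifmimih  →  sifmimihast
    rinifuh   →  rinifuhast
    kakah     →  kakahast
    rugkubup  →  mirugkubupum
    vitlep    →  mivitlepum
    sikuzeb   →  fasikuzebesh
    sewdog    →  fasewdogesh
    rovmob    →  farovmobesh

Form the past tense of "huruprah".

toflopuf and rinifuh both have last vowel 'u' yet inflect differently (toflopuffet, rinifuhast), so the last vowel is not what conditions the rule; the final letter is.
"huruprah" ends in -h. The stems ending in -h (sifmimih → sifmimihast, rinifuh → rinifuhast, kakah → kakahast) add -ast.
The other patterns: stems ending in -f double the final consonant and add -et; stems ending in -p add mi- … -um around the stem; stems ending in -b or -g add fa- … -esh around the stem.
So huruprah → huruprahast.

huruprahast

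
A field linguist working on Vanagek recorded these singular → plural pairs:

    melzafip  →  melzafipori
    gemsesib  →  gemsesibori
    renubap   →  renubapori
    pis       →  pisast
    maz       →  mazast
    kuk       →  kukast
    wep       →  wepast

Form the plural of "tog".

melzafip and wep both end in -p yet inflect differently (melzafipori, wepast), so the final letter is not what conditions the rule; the number of vowels is.
"tog" has 1 vowel. The stems with 1 vowel (pis → pisast, maz → mazast, kuk → kukast) add -ast.
The other pattern: stems with 3 vowels add -ori.
So tog → togast.

togast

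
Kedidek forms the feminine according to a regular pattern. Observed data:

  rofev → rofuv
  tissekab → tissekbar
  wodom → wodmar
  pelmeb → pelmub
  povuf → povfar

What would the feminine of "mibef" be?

mibuf

"mibef" has last vowel 'e'. The stems whose last vowel is 'e' (pelmeb → pelmub, rofev → rofuv) change the last vowel to 'u'.
So mibef → mibuf.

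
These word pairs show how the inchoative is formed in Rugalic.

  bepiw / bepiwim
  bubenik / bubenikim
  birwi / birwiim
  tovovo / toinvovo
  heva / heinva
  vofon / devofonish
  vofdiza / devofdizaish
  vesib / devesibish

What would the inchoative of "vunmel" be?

"vunmel" begins with v-. The stems beginning with v- (vofon → devofonish, vofdiza → devofdizaish, vesib → devesibish) add de- … -ish around the stem.
So vunmel → devunmelish.

devunmelish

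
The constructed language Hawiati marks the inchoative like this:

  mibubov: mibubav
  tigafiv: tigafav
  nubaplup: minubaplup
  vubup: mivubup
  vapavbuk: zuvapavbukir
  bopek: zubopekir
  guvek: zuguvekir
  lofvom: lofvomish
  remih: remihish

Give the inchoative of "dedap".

midedap

"dedap" ends in -p. The stems ending in -p (nubaplup → minubaplup, vubup → mivubup) add the prefix mi-.
So dedap → midedap.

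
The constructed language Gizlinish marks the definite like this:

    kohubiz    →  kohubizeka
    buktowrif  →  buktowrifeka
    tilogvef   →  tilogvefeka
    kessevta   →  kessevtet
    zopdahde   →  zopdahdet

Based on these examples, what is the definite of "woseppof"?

woseppofeka

tilogvef and zopdahde both have last vowel 'e' yet inflect differently (tilogvefeka, zopdahdet), so the last vowel is not what conditions the rule; whether the stem ends in a vowel or a consonant is.
"woseppof" ends in a consonant. The stems ending in a consonant (kohubiz → kohubizeka, buktowrif → buktowrifeka, tilogvef → tilogvefeka) add -eka.
The other pattern: stems ending in a vowel drop the final letter and add -et.
So woseppof → woseppofeka.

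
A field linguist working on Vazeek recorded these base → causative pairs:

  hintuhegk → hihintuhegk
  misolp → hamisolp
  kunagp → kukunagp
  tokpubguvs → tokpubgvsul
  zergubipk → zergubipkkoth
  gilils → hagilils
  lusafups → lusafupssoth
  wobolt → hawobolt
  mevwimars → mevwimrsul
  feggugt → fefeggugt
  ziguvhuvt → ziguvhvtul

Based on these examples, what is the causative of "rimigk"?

"rimigk" has second-to-last letter 'g'. The stems whose second-to-last letter is 'g' (hintuhegk → hihintuhegk, kunagp → kukunagp, feggugt → fefeggugt) repeat the first consonant+vowel as a prefix.
The other patterns: stems whose second-to-last letter is 'l' add the prefix ha-; stems whose second-to-last letter is 'p' double the final consonant and add -oth; stems whose second-to-last letter is 'r' or 'v' delete the last vowel and add -ul.
So rimigk → ririmigk.

ririmigk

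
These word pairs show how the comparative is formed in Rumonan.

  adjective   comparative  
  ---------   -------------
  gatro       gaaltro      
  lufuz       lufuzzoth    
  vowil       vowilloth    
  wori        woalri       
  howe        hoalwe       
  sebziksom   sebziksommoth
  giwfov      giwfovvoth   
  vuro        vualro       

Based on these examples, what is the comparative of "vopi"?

gatro and giwfov both have last vowel 'o' yet inflect differently (gaaltro, giwfovvoth), so the last vowel is not what conditions the rule; whether the stem ends in a vowel or a consonant is.
"vopi" ends in a vowel. The stems ending in a vowel (gatro → gaaltro, wori → woalri, howe → hoalwe) insert -al- after the first vowel.
The other pattern: stems ending in a consonant double the final consonant and add -oth.
So vopi → voalpi.

voalpi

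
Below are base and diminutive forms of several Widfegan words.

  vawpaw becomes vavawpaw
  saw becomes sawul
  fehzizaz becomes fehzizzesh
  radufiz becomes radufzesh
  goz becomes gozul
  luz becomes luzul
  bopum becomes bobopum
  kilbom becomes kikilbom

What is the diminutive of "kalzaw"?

"kalzaw" has 2 vowels. The stems with 2 vowels (vawpaw → vavawpaw, bopum → bobopum, kilbom → kikilbom) repeat the first consonant+vowel as a prefix.
The other patterns: stems with 1 vowel add -ul; stems with 3 vowels delete the last vowel and add -esh.
So kalzaw → kakalzaw.

kakalzaw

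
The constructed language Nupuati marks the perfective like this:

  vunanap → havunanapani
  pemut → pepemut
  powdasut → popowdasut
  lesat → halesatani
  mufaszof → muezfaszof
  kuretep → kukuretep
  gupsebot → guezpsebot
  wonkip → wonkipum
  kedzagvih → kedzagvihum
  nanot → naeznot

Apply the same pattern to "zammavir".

zammavirum

lesat and gupsebot both end in -t yet inflect differently (halesatani, guezpsebot), so the final letter is not what conditions the rule; the last vowel is.
"zammavir" has last vowel 'i'. The stems whose last vowel is 'i' (wonkip → wonkipum, kedzagvih → kedzagvihum) add -um.
So zammavir → zammavirum.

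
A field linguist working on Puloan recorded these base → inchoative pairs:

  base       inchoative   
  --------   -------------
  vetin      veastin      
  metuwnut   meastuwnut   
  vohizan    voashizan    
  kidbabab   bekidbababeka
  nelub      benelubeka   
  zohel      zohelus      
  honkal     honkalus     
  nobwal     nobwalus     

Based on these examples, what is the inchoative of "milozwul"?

milozwulus

vohizan and nobwal both have last vowel 'a' yet inflect differently (voashizan, nobwalus), so the last vowel is not what conditions the rule; the final letter is.
"milozwul" ends in -l. The stems ending in -l (nobwal → nobwalus, honkal → honkalus, zohel → zohelus) add -us.
The other patterns: stems ending in -n or -t insert -as- after the first vowel; stems ending in -b add be- … -eka around the stem.
So milozwul → milozwulus.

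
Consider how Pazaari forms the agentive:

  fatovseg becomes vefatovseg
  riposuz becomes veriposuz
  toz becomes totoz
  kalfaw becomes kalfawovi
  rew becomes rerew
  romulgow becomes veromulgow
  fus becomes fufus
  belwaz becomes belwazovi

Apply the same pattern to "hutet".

hutetovi

toz and belwaz both end in -z yet inflect differently (totoz, belwazovi), so the final letter is not what conditions the rule; the number of vowels is.
"hutet" has 2 vowels. The stems with 2 vowels (belwaz → belwazovi, kalfaw → kalfawovi) add -ovi.
So hutet → hutetovi.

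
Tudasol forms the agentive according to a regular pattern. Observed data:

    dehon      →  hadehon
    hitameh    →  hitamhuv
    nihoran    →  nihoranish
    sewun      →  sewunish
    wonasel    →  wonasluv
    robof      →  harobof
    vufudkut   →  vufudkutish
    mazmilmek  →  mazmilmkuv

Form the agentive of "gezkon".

dehon and sewun both end in -n yet inflect differently (hadehon, sewunish), so the final letter is not what conditions the rule; the last vowel is.
"gezkon" has last vowel 'o'. The stems whose last vowel is 'o' (robof → harobof, dehon → hadehon) add the prefix ha-.
The other patterns: stems whose last vowel is 'e' delete the last vowel and add -uv; stems whose last vowel is 'a' or 'u' add -ish.
So gezkon → hagezkon.

hagezkon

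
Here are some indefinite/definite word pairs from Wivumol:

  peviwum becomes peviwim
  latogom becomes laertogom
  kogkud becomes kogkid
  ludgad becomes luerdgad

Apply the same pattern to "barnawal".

baerrnawal

kogkud and ludgad both end in -d yet inflect differently (kogkid, luerdgad), so the final letter is not what conditions the rule; the last vowel is.
"barnawal" has last vowel 'a'. The one such stem in the data (ludgad → luerdgad) inserts -er- after the first vowel (as does latogom), so the same rule applies.
The other pattern: stems whose last vowel is 'u' change the last vowel to 'i'.
So barnawal → baerrnawal.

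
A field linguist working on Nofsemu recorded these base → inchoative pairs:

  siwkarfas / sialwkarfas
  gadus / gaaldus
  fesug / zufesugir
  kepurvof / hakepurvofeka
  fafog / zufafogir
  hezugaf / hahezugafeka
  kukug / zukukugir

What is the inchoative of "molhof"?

"molhof" ends in -f. The stems ending in -f (kepurvof → hakepurvofeka, hezugaf → hahezugafeka) add ha- … -eka around the stem.
So molhof → hamolhofeka.

hamolhofeka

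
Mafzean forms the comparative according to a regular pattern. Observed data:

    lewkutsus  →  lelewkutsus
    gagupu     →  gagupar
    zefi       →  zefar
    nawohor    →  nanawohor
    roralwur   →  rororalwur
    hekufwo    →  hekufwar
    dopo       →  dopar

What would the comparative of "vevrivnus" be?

vevevrivnus

dopo and nawohor both have last vowel 'o' yet inflect differently (dopar, nanawohor), so the last vowel is not what conditions the rule; whether the stem ends in a vowel or a consonant is.
"vevrivnus" ends in a consonant. The stems ending in a consonant (nawohor → nanawohor, lewkutsus → lelewkutsus, roralwur → rororalwur) repeat the first consonant+vowel as a prefix.
The other pattern: stems ending in a vowel drop the final letter and add -ar.
So vevrivnus → vevevrivnus.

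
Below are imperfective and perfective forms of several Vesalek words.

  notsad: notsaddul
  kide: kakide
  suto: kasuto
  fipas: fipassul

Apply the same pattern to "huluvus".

kide and notsad both have 2 vowels yet inflect differently (kakide, notsaddul), so the number of vowels is not what conditions the rule; whether the stem ends in a vowel or a consonant is.
"huluvus" ends in a consonant. The stems ending in a consonant (notsad → notsaddul, fipas → fipassul) double the final consonant and add -ul.
So huluvus → huluvussul.

huluvussul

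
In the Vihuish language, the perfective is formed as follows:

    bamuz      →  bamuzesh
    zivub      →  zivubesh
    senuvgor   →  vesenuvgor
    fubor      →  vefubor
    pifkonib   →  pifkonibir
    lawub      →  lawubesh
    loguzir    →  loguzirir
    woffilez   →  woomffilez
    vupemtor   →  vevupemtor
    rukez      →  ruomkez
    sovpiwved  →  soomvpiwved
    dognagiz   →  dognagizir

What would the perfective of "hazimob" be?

vehazimob

"hazimob" has last vowel 'o'. The stems whose last vowel is 'o' (senuvgor → vesenuvgor, fubor → vefubor, vupemtor → vevupemtor) add the prefix ve-.
So hazimob → vehazimob.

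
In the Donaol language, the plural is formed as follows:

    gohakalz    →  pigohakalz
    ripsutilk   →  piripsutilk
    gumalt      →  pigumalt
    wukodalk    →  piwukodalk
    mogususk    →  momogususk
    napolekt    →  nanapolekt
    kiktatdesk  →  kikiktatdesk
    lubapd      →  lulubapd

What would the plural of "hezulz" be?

ripsutilk and mogususk both end in -k yet inflect differently (piripsutilk, momogususk), so the final letter is not what conditions the rule; the second-to-last letter is.
"hezulz" has second-to-last letter 'l'. The stems whose second-to-last letter is 'l' (gohakalz → pigohakalz, ripsutilk → piripsutilk, gumalt → pigumalt) add the prefix pi-.
So hezulz → pihezulz.

pihezulz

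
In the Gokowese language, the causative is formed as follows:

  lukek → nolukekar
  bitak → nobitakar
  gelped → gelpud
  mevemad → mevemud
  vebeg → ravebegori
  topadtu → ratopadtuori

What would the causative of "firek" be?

lukek and gelped both have last vowel 'e' yet inflect differently (nolukekar, gelpud), so the last vowel is not what conditions the rule; the final letter is.
"firek" ends in -k. The stems ending in -k (lukek → nolukekar, bitak → nobitakar) add no- … -ar around the stem.
So firek → nofirekar.

nofirekar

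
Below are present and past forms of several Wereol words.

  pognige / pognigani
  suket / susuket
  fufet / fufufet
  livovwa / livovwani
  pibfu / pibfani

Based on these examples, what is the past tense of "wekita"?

wekitani

pognige and suket both have last vowel 'e' yet inflect differently (pognigani, susuket), so the last vowel is not what conditions the rule; whether the stem ends in a vowel or a consonant is.
"wekita" ends in a vowel. The stems ending in a vowel (livovwa → livovwani, pibfu → pibfani, pognige → pognigani) drop the final letter and add -ani.
The other pattern: stems ending in a consonant repeat the first consonant+vowel as a prefix.
So wekita → wekitani.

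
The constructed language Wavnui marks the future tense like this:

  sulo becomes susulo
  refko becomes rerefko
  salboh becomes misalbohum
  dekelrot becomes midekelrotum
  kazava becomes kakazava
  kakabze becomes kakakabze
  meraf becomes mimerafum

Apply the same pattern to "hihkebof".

salboh and sulo both have last vowel 'o' yet inflect differently (misalbohum, susulo), so the last vowel is not what conditions the rule; whether the stem ends in a vowel or a consonant is.
"hihkebof" ends in a consonant. The stems ending in a consonant (salboh → misalbohum, dekelrot → midekelrotum, meraf → mimerafum) add mi- … -um around the stem.
The other pattern: stems ending in a vowel repeat the first consonant+vowel as a prefix.
So hihkebof → mihihkebofum.

mihihkebofum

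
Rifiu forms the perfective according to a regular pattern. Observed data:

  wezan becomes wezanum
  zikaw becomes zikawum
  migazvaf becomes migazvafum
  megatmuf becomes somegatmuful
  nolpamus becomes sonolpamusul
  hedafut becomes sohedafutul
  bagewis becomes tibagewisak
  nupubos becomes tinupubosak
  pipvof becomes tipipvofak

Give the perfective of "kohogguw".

sokohogguwul

"kohogguw" has last vowel 'u'. The stems whose last vowel is 'u' (megatmuf → somegatmuful, nolpamus → sonolpamusul, hedafut → sohedafutul) add so- … -ul around the stem.
So kohogguw → sokohogguwul.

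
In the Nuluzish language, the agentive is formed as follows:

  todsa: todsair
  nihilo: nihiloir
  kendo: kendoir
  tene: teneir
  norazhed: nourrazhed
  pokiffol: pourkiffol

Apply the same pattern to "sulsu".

tene and norazhed both have last vowel 'e' yet inflect differently (teneir, nourrazhed), so the last vowel is not what conditions the rule; whether the stem ends in a vowel or a consonant is.
"sulsu" ends in a vowel. The stems ending in a vowel (todsa → todsair, nihilo → nihiloir, kendo → kendoir) add -ir.
So sulsu → sulsuir.

sulsuir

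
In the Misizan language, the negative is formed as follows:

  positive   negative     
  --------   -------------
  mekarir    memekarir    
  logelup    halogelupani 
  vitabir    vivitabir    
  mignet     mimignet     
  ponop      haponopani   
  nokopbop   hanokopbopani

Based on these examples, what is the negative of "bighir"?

"bighir" ends in -r. The stems ending in -r (mekarir → memekarir, vitabir → vivitabir) repeat the first consonant+vowel as a prefix.
So bighir → bibighir.

bibighir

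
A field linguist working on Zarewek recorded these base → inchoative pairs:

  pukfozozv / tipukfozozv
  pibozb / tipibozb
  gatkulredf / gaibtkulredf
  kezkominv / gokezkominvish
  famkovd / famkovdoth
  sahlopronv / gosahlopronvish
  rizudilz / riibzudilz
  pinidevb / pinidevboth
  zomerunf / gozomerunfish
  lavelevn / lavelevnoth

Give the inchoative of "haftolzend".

sahlopronv and pukfozozv both end in -v yet inflect differently (gosahlopronvish, tipukfozozv), so the final letter is not what conditions the rule; the second-to-last letter is.
"haftolzend" has second-to-last letter 'n'. The stems whose second-to-last letter is 'n' (sahlopronv → gosahlopronvish, kezkominv → gokezkominvish, zomerunf → gozomerunfish) add go- … -ish around the stem.
The other patterns: stems whose second-to-last letter is 'z' add the prefix ti-; stems whose second-to-last letter is 'v' add -oth; stems whose second-to-last letter is 'd' or 'l' insert -ib- after the first vowel.
So haftolzend → gohaftolzendish.

gohaftolzendish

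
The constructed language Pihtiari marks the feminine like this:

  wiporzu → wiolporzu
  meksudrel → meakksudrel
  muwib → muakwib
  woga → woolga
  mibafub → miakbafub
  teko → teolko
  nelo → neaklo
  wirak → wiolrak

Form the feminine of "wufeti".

wuolfeti

nelo and teko both end in -o yet inflect differently (neaklo, teolko), so the final letter is not what conditions the rule; the first letter is.
"wufeti" begins with w-. The stems beginning with w- (wiporzu → wiolporzu, woga → woolga, wirak → wiolrak) insert -ol- after the first vowel.
So wufeti → wuolfeti.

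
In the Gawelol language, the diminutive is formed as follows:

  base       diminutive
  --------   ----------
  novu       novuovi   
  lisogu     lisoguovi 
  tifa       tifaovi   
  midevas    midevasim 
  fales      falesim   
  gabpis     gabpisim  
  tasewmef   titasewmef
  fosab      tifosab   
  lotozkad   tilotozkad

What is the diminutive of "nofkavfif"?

tifa and midevas both have last vowel 'a' yet inflect differently (tifaovi, midevasim), so the last vowel is not what conditions the rule; the final letter is.
"nofkavfif" ends in -f. The one such stem in the data (tasewmef → titasewmef) adds the prefix ti-, so the same rule applies.
The other patterns: stems ending in -a or -u add -ovi; stems ending in -s add -im.
So nofkavfif → tinofkavfif.

tinofkavfif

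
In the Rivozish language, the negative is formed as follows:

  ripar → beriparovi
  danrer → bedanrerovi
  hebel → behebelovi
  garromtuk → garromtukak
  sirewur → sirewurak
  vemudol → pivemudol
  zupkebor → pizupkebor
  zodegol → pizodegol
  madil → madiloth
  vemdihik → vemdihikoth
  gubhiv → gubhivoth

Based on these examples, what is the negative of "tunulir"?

"tunulir" has last vowel 'i'. The stems whose last vowel is 'i' (madil → madiloth, vemdihik → vemdihikoth, gubhiv → gubhivoth) add -oth.
So tunulir → tunuliroth.

tunuliroth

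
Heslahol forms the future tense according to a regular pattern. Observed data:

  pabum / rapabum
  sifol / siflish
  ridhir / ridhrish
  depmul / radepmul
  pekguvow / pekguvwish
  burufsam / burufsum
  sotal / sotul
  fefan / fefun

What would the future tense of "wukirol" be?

wukirlish

pabum and burufsam both end in -m yet inflect differently (rapabum, burufsum), so the final letter is not what conditions the rule; the last vowel is.
"wukirol" has last vowel 'o'. The stems whose last vowel is 'o' (sifol → siflish, pekguvow → pekguvwish) delete the last vowel and add -ish.
So wukirol → wukirlish.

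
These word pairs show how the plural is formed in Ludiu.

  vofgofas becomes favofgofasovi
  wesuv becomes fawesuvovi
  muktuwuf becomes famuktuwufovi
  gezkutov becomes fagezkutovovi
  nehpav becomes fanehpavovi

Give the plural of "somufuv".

Every pair shown (vofgofas → favofgofasovi, wesuv → fawesuvovi, muktuwuf → famuktuwufovi, …) follows the same rule: add fa- … -ovi around the stem.
So somufuv → fasomufuvovi.

fasomufuvovi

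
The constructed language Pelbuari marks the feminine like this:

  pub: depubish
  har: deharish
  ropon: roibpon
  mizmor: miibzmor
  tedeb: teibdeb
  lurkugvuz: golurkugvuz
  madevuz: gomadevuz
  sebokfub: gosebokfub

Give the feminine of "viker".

har and mizmor both end in -r yet inflect differently (deharish, miibzmor), so the final letter is not what conditions the rule; the number of vowels is.
"viker" has 2 vowels. The stems with 2 vowels (ropon → roibpon, mizmor → miibzmor, tedeb → teibdeb) insert -ib- after the first vowel.
So viker → viibker.

viibker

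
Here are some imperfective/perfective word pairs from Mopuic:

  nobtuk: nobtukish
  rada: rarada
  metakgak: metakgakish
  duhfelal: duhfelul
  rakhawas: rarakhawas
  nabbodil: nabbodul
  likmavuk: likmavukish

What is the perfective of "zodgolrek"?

zodgolrekish

"zodgolrek" ends in -k. The stems ending in -k (likmavuk → likmavukish, nobtuk → nobtukish, metakgak → metakgakish) add -ish.
So zodgolrek → zodgolrekish.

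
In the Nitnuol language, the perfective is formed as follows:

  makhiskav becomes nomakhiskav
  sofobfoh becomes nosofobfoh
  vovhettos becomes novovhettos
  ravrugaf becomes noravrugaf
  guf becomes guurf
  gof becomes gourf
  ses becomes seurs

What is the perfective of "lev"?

leurv

ravrugaf and guf both end in -f yet inflect differently (noravrugaf, guurf), so the final letter is not what conditions the rule; the number of vowels is.
"lev" has 1 vowel. The stems with 1 vowel (guf → guurf, gof → gourf, ses → seurs) insert -ur- after the first vowel.
So lev → leurv.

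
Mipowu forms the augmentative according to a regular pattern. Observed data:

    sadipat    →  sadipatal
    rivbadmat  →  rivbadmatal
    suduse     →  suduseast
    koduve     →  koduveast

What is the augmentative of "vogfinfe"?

vogfinfeast

sadipat and suduse both begin with s- yet inflect differently (sadipatal, suduseast), so the first letter is not what conditions the rule; the final letter is.
"vogfinfe" ends in -e. The stems ending in -e (suduse → suduseast, koduve → koduveast) add -ast.
The other pattern: stems ending in -t add -al.
So vogfinfe → vogfinfeast.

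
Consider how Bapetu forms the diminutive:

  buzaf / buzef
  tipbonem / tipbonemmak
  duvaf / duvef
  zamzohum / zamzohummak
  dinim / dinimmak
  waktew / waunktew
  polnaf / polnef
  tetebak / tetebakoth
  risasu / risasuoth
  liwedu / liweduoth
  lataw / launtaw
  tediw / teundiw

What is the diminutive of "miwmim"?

lataw and duvaf both have last vowel 'a' yet inflect differently (launtaw, duvef), so the last vowel is not what conditions the rule; the final letter is.
"miwmim" ends in -m. The stems ending in -m (tipbonem → tipbonemmak, dinim → dinimmak, zamzohum → zamzohummak) double the final consonant and add -ak.
So miwmim → miwmimmak.

miwmimmak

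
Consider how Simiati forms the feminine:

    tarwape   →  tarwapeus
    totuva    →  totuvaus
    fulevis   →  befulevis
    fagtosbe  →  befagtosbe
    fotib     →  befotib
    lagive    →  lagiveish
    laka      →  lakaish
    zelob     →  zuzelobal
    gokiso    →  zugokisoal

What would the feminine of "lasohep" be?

lasohepish

"lasohep" begins with l-. The stems beginning with l- (lagive → lagiveish, laka → lakaish) add -ish.
So lasohep → lasohepish.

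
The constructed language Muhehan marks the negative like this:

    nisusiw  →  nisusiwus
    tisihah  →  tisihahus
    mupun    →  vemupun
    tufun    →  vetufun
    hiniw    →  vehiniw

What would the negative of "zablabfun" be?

zablabfunus

"zablabfun" has 3 vowels. The stems with 3 vowels (nisusiw → nisusiwus, tisihah → tisihahus) add -us.
So zablabfun → zablabfunus.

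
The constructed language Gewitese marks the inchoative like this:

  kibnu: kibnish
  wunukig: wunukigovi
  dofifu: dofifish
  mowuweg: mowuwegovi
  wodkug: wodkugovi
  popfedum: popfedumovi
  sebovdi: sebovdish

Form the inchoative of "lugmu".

kibnu and popfedum both have last vowel 'u' yet inflect differently (kibnish, popfedumovi), so the last vowel is not what conditions the rule; whether the stem ends in a vowel or a consonant is.
"lugmu" ends in a vowel. The stems ending in a vowel (sebovdi → sebovdish, kibnu → kibnish, dofifu → dofifish) drop the final letter and add -ish.
The other pattern: stems ending in a consonant add -ovi.
So lugmu → lugmish.

lugmish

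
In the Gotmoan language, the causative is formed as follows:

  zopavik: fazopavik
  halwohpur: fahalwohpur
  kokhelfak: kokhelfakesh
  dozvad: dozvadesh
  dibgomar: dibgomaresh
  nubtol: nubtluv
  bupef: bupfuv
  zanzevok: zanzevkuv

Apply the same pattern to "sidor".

sidruv

zopavik and kokhelfak both end in -k yet inflect differently (fazopavik, kokhelfakesh), so the final letter is not what conditions the rule; the last vowel is.
"sidor" has last vowel 'o'. The stems whose last vowel is 'o' (nubtol → nubtluv, zanzevok → zanzevkuv) delete the last vowel and add -uv.
The other patterns: stems whose last vowel is 'i' or 'u' add the prefix fa-; stems whose last vowel is 'a' add -esh.
So sidor → sidruv.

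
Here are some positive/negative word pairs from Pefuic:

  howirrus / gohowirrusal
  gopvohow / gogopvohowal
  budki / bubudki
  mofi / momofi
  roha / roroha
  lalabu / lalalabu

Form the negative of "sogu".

howirrus and lalabu both have last vowel 'u' yet inflect differently (gohowirrusal, lalalabu), so the last vowel is not what conditions the rule; whether the stem ends in a vowel or a consonant is.
"sogu" ends in a vowel. The stems ending in a vowel (budki → bubudki, mofi → momofi, roha → roroha) repeat the first consonant+vowel as a prefix.
The other pattern: stems ending in a consonant add go- … -al around the stem.
So sogu → sosogu.

sosogu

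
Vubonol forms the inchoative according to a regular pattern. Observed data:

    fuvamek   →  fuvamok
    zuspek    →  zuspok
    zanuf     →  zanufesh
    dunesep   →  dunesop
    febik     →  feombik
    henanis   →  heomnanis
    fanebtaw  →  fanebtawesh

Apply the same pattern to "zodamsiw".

zuspek and febik both end in -k yet inflect differently (zuspok, feombik), so the final letter is not what conditions the rule; the last vowel is.
"zodamsiw" has last vowel 'i'. The stems whose last vowel is 'i' (henanis → heomnanis, febik → feombik) insert -om- after the first vowel.
The other patterns: stems whose last vowel is 'e' change the last vowel to 'o'; stems whose last vowel is 'a' or 'u' add -esh.
So zodamsiw → zoomdamsiw.

zoomdamsiw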